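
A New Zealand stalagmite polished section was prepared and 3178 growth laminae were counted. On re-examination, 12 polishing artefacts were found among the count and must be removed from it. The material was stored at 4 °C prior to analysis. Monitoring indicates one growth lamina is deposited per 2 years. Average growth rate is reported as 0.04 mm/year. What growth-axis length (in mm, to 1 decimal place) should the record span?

Correcting the raw count gives 3178 − 12 = 3166 true growth laminae.
At 2 years per growth lamina, 3166 × 2 = 6332 years.
Predicted length = 0.04 mm/year × 6332 years = 253.3 mm.

253.3 mm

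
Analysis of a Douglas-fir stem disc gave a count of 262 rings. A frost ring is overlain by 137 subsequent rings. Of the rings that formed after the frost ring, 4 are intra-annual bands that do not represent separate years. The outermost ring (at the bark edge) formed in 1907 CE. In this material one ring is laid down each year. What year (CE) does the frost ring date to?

1774 CE

There are 137 rings younger than the frost ring.
Removing the 4 false rings leaves 137 − 4 = 133 true rings beyond the frost ring.
The ring at the bark edge is 1907 CE, so the frost ring dates to 1907 − 133 = 1774 CE.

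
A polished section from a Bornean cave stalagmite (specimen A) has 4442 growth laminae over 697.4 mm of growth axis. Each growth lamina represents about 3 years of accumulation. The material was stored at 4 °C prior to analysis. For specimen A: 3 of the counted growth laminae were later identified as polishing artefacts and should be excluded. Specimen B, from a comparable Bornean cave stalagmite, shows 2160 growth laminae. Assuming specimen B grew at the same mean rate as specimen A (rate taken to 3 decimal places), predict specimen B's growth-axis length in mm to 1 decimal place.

Specimen A: after corrections the count is 4442 − 3 = 4439 growth laminae.
Specimen A: at 3 years per growth lamina, 4439 × 3 = 13317 years.
A: Mean rate = 697.4 mm / 13317 years ≈ 0.052 mm/year.
Specimen B: at 3 years per growth lamina, 2160 × 3 = 6480 years. For B, 0.052 mm/year × 6480 years = 337.0 mm.

337.0 mm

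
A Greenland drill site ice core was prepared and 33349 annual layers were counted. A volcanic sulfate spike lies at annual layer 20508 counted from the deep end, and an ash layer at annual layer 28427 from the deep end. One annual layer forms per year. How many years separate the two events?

7919 years

The two markers are separated by 28427 − 20508 = 7919 annual layers.
That is 7919 years at one annual layer per year.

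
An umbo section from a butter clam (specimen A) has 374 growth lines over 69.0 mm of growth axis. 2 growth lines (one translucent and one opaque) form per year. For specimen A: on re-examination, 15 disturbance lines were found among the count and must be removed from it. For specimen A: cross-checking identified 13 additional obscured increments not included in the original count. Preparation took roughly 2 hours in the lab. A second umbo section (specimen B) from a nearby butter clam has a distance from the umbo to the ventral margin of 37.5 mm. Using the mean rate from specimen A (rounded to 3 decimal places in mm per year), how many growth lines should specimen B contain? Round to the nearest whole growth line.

Specimen A: correcting the raw count gives 374 − 15 + 13 = 372 true growth lines.
Specimen A: with 2 growth lines per year, 372 / 2 = 186 years.
A: Mean rate = 69.0 mm / 186 years ≈ 0.371 mm/yr.
B spans 37.5 / 0.371 = 101.08 years; at 2 growth lines per year that is 101.08 × 2 ≈ 202 growth lines.

202 growth lines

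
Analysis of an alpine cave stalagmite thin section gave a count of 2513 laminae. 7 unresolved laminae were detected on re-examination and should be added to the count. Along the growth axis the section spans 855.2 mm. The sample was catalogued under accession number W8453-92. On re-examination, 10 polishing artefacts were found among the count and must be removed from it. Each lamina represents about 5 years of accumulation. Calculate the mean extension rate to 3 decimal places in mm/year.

Adjusted count: 2513 − 10 + 7 = 2510 laminae.
2510 laminae at 5 years each span 2510 × 5 = 12550 years.
855.2 mm over 12550 years gives 855.2 / 12550 ≈ 0.068 mm/year.

0.068 mm/year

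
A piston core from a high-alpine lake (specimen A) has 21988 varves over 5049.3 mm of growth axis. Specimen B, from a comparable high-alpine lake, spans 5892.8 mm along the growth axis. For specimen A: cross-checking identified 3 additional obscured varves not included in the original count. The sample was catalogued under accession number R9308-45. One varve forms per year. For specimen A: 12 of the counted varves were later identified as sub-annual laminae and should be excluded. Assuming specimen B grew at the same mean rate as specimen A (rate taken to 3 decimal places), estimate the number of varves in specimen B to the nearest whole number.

25621 varves

Specimen A: true varve count = 21988 − 12 + 3 = 21979.
A: Mean rate = 5049.3 mm / 21979 years ≈ 0.230 mm/yr.
Specimen B: 5892.8 mm / 0.230 mm per year = 25620.87 years ≈ 25621 varves.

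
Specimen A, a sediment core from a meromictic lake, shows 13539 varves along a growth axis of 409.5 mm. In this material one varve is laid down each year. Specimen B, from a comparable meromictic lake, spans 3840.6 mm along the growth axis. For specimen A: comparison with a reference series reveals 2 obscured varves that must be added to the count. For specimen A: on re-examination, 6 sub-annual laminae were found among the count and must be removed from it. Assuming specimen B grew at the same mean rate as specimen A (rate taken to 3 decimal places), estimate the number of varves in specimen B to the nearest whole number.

128020 varves

Specimen A: correcting the raw count gives 13539 − 6 + 2 = 13535 true varves.
A: 409.5 mm over 13535 years gives 409.5 / 13535 ≈ 0.030 mm/yr.
Specimen B: 3840.6 mm / 0.030 mm per year = 128020.00 years ≈ 128020 varves.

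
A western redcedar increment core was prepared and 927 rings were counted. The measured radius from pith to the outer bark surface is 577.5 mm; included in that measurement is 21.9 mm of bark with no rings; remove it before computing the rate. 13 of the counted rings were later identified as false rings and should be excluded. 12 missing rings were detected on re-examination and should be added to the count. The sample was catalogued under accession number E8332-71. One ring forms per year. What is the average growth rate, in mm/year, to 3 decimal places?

0.600 mm/year

True ring count = 927 − 13 + 12 = 926.
Removing the 21.9 mm offcut leaves 577.5 − 21.9 = 555.6 mm.
Extension rate ≈ 555.6 / 926 = 0.600 mm/year.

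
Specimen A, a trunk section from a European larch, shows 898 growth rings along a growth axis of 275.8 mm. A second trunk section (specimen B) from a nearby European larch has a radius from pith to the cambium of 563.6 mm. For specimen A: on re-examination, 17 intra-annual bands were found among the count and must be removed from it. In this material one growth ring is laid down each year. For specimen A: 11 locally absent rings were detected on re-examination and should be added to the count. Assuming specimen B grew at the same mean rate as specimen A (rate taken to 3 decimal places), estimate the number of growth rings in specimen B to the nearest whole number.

Specimen A: adjusted count: 898 − 17 + 11 = 892 growth rings.
A: 275.8 mm over 892 years gives 275.8 / 892 ≈ 0.309 mm per year.
B spans 563.6 / 0.309 = 1823.95 years ≈ 1824 growth rings.

1824 growth rings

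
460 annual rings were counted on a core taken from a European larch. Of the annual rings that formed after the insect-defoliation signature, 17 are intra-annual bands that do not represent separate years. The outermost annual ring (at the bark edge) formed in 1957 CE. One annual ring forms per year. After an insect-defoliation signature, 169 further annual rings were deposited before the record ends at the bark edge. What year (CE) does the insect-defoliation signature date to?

There are 169 annual rings younger than the insect-defoliation signature.
169 − 17 false = 152 true annual rings after the insect-defoliation signature.
1957 − 152 = 1805 CE.

1805 CE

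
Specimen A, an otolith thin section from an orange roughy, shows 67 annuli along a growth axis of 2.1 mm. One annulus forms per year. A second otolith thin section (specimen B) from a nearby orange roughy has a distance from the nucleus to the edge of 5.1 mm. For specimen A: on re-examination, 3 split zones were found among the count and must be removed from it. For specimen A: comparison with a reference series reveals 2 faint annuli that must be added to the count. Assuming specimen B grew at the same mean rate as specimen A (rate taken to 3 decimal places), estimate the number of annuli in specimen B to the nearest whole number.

159 annuli

Specimen A: true annulus count = 67 − 3 + 2 = 66.
A: 2.1 mm over 66 years gives 2.1 / 66 ≈ 0.032 mm per year.
Specimen B: 5.1 mm / 0.032 mm per year = 159.37 years ≈ 159 annuli.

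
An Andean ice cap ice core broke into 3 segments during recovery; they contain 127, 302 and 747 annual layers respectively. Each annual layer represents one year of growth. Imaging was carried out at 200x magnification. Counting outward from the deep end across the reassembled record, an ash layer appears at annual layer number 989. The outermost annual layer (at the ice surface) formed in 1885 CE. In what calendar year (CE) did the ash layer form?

1698 CE

Total annual layers = 127 + 302 + 747 = 1176.
Between annual layer 989 and the ice surface there are 1176 − 989 = 187 annual layers.
1885 − 187 = 1698 CE.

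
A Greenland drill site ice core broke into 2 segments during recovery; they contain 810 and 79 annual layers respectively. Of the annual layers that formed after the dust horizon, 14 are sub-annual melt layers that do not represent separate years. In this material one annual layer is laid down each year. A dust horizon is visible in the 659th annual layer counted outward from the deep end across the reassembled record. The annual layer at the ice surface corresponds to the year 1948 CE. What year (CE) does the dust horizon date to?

Total annual layers = 810 + 79 = 889.
Between annual layer 659 and the ice surface there are 889 − 659 = 230 annual layers.
Removing the 14 false annual layers leaves 230 − 14 = 216 true annual layers beyond the dust horizon.
Counting back 216 years from 1948 CE places the dust horizon in 1948 − 216 = 1732 CE.

1732 CE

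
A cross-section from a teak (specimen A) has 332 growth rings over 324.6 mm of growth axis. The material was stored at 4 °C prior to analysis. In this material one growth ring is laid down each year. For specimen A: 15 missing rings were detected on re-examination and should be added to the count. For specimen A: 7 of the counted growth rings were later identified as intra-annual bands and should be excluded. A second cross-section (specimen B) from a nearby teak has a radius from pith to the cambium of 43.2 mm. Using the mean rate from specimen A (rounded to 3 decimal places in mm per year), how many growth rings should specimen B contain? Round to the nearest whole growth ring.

Specimen A: correcting the raw count gives 332 − 7 + 15 = 340 true growth rings.
A: Extension rate ≈ 324.6 / 340 = 0.955 mm/yr.
For B, 43.2 / 0.955 = 45.24 years ≈ 45 growth rings.

45 growth rings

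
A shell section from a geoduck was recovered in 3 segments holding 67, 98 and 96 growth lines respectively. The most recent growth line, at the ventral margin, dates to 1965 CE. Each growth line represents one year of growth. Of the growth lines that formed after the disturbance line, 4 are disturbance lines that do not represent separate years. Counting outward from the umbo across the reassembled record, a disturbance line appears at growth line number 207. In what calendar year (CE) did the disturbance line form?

1915 CE

Total growth lines = 67 + 98 + 96 = 261.
The disturbance line sits at growth line 207 from the umbo, so 261 − 207 = 54 growth lines formed after it.
Excluding 4 false growth lines: 54 − 4 = 50.
Counting back 50 years from 1965 CE places the disturbance line in 1965 − 50 = 1915 CE.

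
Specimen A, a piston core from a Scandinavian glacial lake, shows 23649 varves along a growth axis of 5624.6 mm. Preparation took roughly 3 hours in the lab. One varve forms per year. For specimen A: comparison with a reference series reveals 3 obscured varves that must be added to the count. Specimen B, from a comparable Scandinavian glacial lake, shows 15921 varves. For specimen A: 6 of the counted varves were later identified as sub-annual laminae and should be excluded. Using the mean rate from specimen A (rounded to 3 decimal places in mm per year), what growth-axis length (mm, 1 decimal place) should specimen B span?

Specimen A: true varve count = 23649 − 6 + 3 = 23646.
A: Mean rate = 5624.6 mm / 23646 years ≈ 0.238 mm/year.
For B, 0.238 mm/year × 15921 years = 3789.2 mm.

3789.2 mm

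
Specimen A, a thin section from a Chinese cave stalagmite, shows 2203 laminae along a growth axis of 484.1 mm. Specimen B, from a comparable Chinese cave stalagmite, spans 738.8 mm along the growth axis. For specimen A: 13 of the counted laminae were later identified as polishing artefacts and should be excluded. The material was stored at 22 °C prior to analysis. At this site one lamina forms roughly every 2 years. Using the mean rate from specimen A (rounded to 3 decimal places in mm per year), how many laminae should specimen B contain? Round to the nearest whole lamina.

Specimen A: adjusted count: 2203 − 13 = 2190 laminae.
Specimen A: 2190 laminae at 2 years each span 2190 × 2 = 4380 years.
A: Extension rate ≈ 484.1 / 4380 = 0.111 mm/year.
B spans 738.8 / 0.111 = 6655.86 years; at 2 years per lamina that is 6655.86 / 2 ≈ 3328 laminae.

3328 laminae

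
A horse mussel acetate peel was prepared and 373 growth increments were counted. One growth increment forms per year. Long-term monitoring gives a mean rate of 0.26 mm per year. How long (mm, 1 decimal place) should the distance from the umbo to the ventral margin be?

97.0 mm

373 years of growth are recorded.
Length ≈ 0.26 × 373 = 97.0 mm.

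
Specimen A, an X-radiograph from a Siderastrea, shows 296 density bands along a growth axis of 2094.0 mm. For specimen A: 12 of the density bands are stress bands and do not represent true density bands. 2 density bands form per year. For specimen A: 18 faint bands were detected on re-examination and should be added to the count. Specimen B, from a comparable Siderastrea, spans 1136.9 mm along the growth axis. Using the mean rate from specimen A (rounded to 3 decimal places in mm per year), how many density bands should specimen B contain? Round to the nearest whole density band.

164 density bands

Specimen A: after corrections the count is 296 − 12 + 18 = 302 density bands.
Specimen A: dividing by 2 density bands per year: 302 / 2 = 151 years.
A: 2094.0 mm over 151 years gives 2094.0 / 151 ≈ 13.868 mm/yr.
For B, 1136.9 / 13.868 = 81.98 years; at 2 density bands per year that is 81.98 × 2 ≈ 164 density bands.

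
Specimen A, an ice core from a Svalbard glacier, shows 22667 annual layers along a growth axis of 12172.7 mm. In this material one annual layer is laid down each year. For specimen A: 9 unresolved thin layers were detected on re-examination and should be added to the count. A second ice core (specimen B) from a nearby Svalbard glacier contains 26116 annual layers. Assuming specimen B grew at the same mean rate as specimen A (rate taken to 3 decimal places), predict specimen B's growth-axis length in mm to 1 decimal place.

14024.3 mm

Specimen A: correcting the raw count gives 22667 + 9 = 22676 true annual layers.
A: 12172.7 mm over 22676 years gives 12172.7 / 22676 ≈ 0.537 mm/year.
For B, 0.537 mm/year × 26116 years = 14024.3 mm.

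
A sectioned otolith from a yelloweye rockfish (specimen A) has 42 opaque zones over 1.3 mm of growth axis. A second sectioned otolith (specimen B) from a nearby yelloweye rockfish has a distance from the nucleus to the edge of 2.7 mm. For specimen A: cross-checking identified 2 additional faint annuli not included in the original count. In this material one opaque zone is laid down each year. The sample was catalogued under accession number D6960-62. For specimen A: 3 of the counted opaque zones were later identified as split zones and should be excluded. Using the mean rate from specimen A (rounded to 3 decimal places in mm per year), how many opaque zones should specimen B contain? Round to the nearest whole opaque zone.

Specimen A: adjusted count: 42 − 3 + 2 = 41 opaque zones.
A: 1.3 mm over 41 years gives 1.3 / 41 ≈ 0.032 mm/year.
For B, 2.7 / 0.032 = 84.38 years ≈ 84 opaque zones.

84 opaque zones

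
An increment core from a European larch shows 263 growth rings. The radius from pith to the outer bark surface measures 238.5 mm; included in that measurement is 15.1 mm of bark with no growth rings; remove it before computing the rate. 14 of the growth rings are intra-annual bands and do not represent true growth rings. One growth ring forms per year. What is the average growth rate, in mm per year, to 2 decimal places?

True growth ring count = 263 − 14 = 249.
The growth record spans 238.5 − 15.1 = 223.4 mm.
Mean rate = 223.4 mm / 249 years ≈ 0.90 mm per year.

0.90 mm per year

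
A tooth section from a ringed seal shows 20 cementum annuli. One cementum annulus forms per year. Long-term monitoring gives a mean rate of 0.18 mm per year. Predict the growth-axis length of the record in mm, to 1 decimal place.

The record spans 20 years at 0.18 mm per year.
20 years at 0.18 mm/year gives 0.18 × 20 = 3.6 mm.

3.6 mm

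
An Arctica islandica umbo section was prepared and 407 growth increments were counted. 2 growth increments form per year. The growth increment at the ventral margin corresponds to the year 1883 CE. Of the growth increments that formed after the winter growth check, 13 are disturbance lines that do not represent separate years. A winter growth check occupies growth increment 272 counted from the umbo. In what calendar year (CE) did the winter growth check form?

Between growth increment 272 and the ventral margin there are 407 − 272 = 135 growth increments.
135 − 13 false = 122 true growth increments after the winter growth check.
122 growth increments at 2 per year is 122 / 2 = 61 years.
The growth increment at the ventral margin is 1883 CE, so the winter growth check dates to 1883 − 61 = 1822 CE.

1822 CE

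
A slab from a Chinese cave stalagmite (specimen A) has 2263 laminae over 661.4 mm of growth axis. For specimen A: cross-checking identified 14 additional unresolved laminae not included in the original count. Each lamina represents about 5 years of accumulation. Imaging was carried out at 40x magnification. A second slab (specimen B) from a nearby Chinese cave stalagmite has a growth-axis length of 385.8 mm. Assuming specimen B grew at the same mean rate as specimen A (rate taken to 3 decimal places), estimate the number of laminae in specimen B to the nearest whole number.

1330 laminae

Specimen A: true lamina count = 2263 + 14 = 2277.
Specimen A: 2277 laminae at 5 years each span 2277 × 5 = 11385 years.
A: 661.4 mm over 11385 years gives 661.4 / 11385 ≈ 0.058 mm/yr.
Specimen B: 385.8 mm / 0.058 mm per year = 6651.72 years; at 5 years per lamina that is 6651.72 / 5 ≈ 1330 laminae.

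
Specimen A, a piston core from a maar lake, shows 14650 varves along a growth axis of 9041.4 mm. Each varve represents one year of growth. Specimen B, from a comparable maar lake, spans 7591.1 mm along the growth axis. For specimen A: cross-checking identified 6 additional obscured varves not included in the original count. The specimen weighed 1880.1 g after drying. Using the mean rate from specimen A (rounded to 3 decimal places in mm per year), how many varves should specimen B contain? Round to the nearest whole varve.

12303 varves

Specimen A: correcting the raw count gives 14650 + 6 = 14656 true varves.
A: 9041.4 mm over 14656 years gives 9041.4 / 14656 ≈ 0.617 mm per year.
B spans 7591.1 / 0.617 = 12303.24 years ≈ 12303 varves.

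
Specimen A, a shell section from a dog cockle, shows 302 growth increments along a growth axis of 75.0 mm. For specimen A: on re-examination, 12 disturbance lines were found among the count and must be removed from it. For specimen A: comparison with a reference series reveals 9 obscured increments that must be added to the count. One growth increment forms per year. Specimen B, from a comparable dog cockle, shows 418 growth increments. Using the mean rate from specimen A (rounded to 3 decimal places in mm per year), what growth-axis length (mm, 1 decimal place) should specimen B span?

104.9 mm

Specimen A: correcting the raw count gives 302 − 12 + 9 = 299 true growth increments.
A: 75.0 mm over 299 years gives 75.0 / 299 ≈ 0.251 mm per year.
Length of B = 0.251 × 418 = 104.9 mm.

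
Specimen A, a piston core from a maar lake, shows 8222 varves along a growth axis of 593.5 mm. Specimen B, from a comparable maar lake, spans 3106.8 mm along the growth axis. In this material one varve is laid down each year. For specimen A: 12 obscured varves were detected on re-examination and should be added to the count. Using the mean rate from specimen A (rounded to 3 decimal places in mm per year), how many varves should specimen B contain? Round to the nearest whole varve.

Specimen A: after corrections the count is 8222 + 12 = 8234 varves.
A: Mean rate = 593.5 mm / 8234 years ≈ 0.072 mm/yr.
B spans 3106.8 / 0.072 = 43150.00 years ≈ 43150 varves.

43150 varves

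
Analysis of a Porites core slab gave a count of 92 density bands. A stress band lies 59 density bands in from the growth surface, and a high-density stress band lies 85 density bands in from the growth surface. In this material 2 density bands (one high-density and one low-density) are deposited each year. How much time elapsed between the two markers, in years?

13 years

Separation: 85 − 59 = 26 density bands.
With 2 density bands per year, 26 / 2 = 13 years.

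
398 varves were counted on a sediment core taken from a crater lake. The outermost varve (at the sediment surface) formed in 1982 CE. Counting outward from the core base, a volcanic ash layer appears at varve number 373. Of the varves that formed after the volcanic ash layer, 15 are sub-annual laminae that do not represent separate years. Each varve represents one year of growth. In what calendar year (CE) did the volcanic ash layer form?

398 − 373 = 25 varves lie beyond the volcanic ash layer toward the sediment surface.
Removing the 15 false varves leaves 25 − 15 = 10 true varves beyond the volcanic ash layer.
1982 − 10 = 1972 CE.

1972 CE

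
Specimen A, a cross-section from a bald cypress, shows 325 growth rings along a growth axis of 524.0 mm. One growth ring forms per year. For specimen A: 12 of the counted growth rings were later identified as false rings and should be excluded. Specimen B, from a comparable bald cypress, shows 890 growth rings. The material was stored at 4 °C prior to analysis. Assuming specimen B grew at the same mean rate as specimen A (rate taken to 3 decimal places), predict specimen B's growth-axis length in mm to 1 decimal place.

1489.9 mm

Specimen A: adjusted count: 325 − 12 = 313 growth rings.
A: 524.0 mm over 313 years gives 524.0 / 313 ≈ 1.674 mm per year.
B's length ≈ 1.674 × 890 = 1489.9 mm.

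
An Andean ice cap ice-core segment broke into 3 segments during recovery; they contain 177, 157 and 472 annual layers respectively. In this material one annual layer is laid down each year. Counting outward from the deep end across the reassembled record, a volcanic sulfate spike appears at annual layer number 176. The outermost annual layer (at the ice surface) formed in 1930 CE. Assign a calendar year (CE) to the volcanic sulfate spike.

Total annual layers = 177 + 157 + 472 = 806.
806 − 176 = 630 annual layers lie beyond the volcanic sulfate spike toward the ice surface.
Counting back 630 years from 1930 CE places the volcanic sulfate spike in 1930 − 630 = 1300 CE.

1300 CE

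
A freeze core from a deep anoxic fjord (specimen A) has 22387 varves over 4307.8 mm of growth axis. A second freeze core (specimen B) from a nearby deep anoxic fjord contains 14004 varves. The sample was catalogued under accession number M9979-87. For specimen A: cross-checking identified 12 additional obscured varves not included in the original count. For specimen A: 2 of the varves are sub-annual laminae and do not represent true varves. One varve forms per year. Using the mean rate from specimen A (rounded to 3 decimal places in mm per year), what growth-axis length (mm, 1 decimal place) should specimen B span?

2688.8 mm

Specimen A: adjusted count: 22387 − 2 + 12 = 22397 varves.
A: Mean rate = 4307.8 mm / 22397 years ≈ 0.192 mm per year.
B's length ≈ 0.192 × 14004 = 2688.8 mm.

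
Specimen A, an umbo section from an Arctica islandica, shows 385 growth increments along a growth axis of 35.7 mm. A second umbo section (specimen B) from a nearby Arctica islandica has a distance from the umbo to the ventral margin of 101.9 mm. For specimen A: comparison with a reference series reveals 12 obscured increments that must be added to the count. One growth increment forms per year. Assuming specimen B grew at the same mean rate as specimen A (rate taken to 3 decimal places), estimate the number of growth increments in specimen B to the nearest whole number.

1132 growth increments

Specimen A: after corrections the count is 385 + 12 = 397 growth increments.
A: 35.7 mm over 397 years gives 35.7 / 397 ≈ 0.090 mm/yr.
B spans 101.9 / 0.090 = 1132.22 years ≈ 1132 growth increments.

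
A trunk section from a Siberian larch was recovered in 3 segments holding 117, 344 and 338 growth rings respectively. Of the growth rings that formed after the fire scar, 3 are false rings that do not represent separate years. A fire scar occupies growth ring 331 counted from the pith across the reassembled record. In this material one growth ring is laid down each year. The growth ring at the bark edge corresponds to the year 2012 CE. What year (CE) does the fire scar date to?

1547 CE

Total growth rings = 117 + 344 + 338 = 799.
Between growth ring 331 and the bark edge there are 799 − 331 = 468 growth rings.
Excluding 3 false growth rings: 468 − 3 = 465.
Counting back 465 years from 2012 CE places the fire scar in 2012 − 465 = 1547 CE.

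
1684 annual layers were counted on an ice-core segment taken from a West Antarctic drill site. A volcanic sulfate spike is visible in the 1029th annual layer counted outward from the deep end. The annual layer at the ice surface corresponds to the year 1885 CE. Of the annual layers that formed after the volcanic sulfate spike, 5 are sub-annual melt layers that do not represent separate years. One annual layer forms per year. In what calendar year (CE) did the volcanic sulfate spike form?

Between annual layer 1029 and the ice surface there are 1684 − 1029 = 655 annual layers.
Excluding 5 false annual layers: 655 − 5 = 650.
Counting back 650 years from 1885 CE places the volcanic sulfate spike in 1885 − 650 = 1235 CE.

1235 CE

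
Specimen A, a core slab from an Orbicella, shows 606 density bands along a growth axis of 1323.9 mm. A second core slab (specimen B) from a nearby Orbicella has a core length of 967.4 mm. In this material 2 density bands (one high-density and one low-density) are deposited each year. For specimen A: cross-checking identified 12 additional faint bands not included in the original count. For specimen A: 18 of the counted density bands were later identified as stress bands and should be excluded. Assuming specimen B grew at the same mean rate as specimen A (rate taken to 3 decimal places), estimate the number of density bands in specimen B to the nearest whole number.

438 density bands

Specimen A: after corrections the count is 606 − 18 + 12 = 600 density bands.
Specimen A: 600 density bands at 2 per year is 600 / 2 = 300 years.
A: Extension rate ≈ 1323.9 / 300 = 4.413 mm per year.
For B, 967.4 / 4.413 = 219.22 years; at 2 density bands per year that is 219.22 × 2 ≈ 438 density bands.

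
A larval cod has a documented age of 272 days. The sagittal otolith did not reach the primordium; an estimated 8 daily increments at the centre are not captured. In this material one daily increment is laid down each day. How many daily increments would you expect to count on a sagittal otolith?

264 daily increments

One daily increment per day gives 272 daily increments over 272 days.
272 − 8 missed = 264 daily increments expected in the prepared section.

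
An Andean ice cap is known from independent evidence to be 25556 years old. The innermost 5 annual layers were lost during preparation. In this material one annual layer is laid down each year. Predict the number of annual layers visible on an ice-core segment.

25551 annual layers

At one annual layer per year, 25556 years correspond to 25556 annual layers.
25556 − 5 missed = 25551 annual layers expected in the prepared section.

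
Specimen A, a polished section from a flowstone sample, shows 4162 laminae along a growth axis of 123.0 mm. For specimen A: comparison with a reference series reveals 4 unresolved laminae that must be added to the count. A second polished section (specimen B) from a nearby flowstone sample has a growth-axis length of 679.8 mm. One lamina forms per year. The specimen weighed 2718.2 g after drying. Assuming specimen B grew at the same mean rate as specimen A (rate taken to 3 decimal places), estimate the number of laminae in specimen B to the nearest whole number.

Specimen A: after corrections the count is 4162 + 4 = 4166 laminae.
A: 123.0 mm over 4166 years gives 123.0 / 4166 ≈ 0.030 mm/year.
For B, 679.8 / 0.030 = 22660.00 years ≈ 22660 laminae.

22660 laminae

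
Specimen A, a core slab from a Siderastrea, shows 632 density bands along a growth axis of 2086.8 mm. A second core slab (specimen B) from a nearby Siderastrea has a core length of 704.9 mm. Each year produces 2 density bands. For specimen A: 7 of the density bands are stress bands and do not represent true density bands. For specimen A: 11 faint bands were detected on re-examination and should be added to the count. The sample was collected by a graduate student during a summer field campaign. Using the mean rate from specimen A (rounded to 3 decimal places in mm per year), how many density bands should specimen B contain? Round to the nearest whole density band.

Specimen A: after corrections the count is 632 − 7 + 11 = 636 density bands.
Specimen A: with 2 density bands per year, 636 / 2 = 318 years.
A: Mean rate = 2086.8 mm / 318 years ≈ 6.562 mm/year.
For B, 704.9 / 6.562 = 107.42 years; at 2 density bands per year that is 107.42 × 2 ≈ 215 density bands.

215 density bands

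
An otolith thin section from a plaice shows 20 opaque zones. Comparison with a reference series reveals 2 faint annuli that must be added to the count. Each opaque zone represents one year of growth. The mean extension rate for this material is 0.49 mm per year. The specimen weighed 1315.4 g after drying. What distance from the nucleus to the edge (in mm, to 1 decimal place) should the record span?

After corrections the count is 20 + 2 = 22 opaque zones.
Length ≈ 0.49 × 22 = 10.8 mm.

10.8 mm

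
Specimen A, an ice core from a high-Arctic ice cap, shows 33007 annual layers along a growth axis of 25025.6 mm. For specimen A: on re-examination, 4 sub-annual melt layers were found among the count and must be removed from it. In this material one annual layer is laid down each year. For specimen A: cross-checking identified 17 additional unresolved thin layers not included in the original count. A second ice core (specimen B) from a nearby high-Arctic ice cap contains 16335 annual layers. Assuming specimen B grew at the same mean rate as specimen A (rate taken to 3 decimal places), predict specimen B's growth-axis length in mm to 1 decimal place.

12381.9 mm

Specimen A: adjusted count: 33007 − 4 + 17 = 33020 annual layers.
A: Extension rate ≈ 25025.6 / 33020 = 0.758 mm/year.
B's length ≈ 0.758 × 16335 = 12381.9 mm.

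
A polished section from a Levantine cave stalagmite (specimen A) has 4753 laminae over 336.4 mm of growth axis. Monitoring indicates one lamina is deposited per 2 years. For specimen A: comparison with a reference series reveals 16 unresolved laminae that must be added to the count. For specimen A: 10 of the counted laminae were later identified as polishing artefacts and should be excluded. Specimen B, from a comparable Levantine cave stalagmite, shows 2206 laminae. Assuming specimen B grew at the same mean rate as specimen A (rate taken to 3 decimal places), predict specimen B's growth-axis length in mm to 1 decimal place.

154.4 mm

Specimen A: after corrections the count is 4753 − 10 + 16 = 4759 laminae.
Specimen A: 4759 laminae at 2 years each span 4759 × 2 = 9518 years.
A: Extension rate ≈ 336.4 / 9518 = 0.035 mm per year.
Specimen B: at 2 years per lamina, 2206 × 2 = 4412 years. Length of B = 0.035 × 4412 = 154.4 mm.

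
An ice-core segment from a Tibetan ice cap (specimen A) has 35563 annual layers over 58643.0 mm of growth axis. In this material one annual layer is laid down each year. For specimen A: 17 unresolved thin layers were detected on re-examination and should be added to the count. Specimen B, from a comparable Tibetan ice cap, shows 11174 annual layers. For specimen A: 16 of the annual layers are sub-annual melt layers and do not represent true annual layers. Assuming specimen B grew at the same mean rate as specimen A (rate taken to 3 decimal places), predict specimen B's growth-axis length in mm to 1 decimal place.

Specimen A: true annual layer count = 35563 − 16 + 17 = 35564.
A: 58643.0 mm over 35564 years gives 58643.0 / 35564 ≈ 1.649 mm per year.
For B, 1.649 mm/year × 11174 years = 18425.9 mm.

18425.9 mm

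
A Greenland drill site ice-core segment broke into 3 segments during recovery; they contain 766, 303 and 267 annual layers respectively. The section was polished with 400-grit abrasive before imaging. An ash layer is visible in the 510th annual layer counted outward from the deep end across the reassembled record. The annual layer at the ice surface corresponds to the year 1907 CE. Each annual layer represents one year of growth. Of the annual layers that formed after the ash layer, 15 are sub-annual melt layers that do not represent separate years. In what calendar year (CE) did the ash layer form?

Total annual layers = 766 + 303 + 267 = 1336.
The ash layer sits at annual layer 510 from the deep end, so 1336 − 510 = 826 annual layers formed after it.
Removing the 15 false annual layers leaves 826 − 15 = 811 true annual layers beyond the ash layer.
The annual layer at the ice surface is 1907 CE, so the ash layer dates to 1907 − 811 = 1096 CE.

1096 CE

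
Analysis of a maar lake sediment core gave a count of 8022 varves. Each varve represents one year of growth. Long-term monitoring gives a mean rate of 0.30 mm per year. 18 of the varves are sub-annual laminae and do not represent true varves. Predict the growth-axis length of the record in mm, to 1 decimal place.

2401.2 mm

True varve count = 8022 − 18 = 8004.
8004 years at 0.30 mm/year gives 0.30 × 8004 = 2401.2 mm.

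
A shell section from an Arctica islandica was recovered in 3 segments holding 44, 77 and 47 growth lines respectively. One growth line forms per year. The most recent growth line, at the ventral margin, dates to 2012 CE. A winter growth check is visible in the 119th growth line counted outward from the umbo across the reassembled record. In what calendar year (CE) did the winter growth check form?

1963 CE

Total growth lines = 44 + 77 + 47 = 168.
Between growth line 119 and the ventral margin there are 168 − 119 = 49 growth lines.
The growth line at the ventral margin is 2012 CE, so the winter growth check dates to 2012 − 49 = 1963 CE.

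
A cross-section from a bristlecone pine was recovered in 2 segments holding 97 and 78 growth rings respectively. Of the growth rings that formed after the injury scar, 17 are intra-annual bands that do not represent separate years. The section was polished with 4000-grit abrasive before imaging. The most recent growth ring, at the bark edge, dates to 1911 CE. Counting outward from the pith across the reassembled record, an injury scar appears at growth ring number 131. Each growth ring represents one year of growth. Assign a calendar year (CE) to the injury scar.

1884 CE

Total growth rings = 97 + 78 = 175.
175 − 131 = 44 growth rings lie beyond the injury scar toward the bark edge.
44 − 17 false = 27 true growth rings after the injury scar.
The growth ring at the bark edge is 1911 CE, so the injury scar dates to 1911 − 27 = 1884 CE.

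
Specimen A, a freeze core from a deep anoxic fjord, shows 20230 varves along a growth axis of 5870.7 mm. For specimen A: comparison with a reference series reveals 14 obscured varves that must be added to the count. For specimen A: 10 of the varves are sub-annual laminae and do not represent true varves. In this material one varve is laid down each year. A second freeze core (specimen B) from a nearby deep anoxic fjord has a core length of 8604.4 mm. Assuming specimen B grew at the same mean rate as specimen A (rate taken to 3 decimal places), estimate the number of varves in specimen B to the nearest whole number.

Specimen A: adjusted count: 20230 − 10 + 14 = 20234 varves.
A: Mean rate = 5870.7 mm / 20234 years ≈ 0.290 mm/yr.
For B, 8604.4 / 0.290 = 29670.34 years ≈ 29670 varves.

29670 varves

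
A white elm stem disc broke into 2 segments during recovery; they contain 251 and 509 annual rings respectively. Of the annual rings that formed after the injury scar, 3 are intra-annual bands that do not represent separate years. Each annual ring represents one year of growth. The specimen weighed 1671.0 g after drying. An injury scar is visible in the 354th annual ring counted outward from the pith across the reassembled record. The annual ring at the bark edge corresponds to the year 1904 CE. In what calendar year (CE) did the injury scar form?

Total annual rings = 251 + 509 = 760.
Between annual ring 354 and the bark edge there are 760 − 354 = 406 annual rings.
406 − 3 false = 403 true annual rings after the injury scar.
Counting back 403 years from 1904 CE places the injury scar in 1904 − 403 = 1501 CE.

1501 CE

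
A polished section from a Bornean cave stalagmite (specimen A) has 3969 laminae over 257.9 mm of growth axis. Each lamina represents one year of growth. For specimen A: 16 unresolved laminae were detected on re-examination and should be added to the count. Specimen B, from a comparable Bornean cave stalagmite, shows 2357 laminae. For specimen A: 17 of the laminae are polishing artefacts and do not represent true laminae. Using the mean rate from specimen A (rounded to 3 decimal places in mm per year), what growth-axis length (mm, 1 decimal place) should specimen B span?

153.2 mm

Specimen A: after corrections the count is 3969 − 17 + 16 = 3968 laminae.
A: 257.9 mm over 3968 years gives 257.9 / 3968 ≈ 0.065 mm/yr.
B's length ≈ 0.065 × 2357 = 153.2 mm.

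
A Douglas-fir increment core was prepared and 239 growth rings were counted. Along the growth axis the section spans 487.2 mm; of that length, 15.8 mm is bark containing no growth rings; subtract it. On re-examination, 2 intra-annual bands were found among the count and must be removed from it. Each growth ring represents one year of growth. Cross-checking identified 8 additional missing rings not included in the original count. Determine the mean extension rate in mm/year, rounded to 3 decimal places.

1.924 mm/year

Correcting the raw count gives 239 − 2 + 8 = 245 true growth rings.
Removing the 15.8 mm offcut leaves 487.2 − 15.8 = 471.4 mm.
Extension rate ≈ 471.4 / 245 = 1.924 mm/year.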